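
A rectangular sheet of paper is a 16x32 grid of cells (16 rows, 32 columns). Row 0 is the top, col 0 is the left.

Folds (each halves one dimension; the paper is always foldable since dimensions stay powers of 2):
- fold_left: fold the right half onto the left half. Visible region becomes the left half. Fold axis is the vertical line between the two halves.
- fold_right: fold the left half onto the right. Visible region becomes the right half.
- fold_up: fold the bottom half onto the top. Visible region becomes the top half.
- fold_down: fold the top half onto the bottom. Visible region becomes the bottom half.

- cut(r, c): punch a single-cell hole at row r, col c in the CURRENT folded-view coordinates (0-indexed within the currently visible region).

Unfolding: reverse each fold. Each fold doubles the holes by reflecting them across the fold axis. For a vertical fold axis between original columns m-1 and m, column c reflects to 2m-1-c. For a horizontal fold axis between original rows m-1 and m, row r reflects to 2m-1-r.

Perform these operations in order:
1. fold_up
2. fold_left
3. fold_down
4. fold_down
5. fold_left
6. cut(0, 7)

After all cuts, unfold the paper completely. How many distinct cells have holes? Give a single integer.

Answer: 32

Derivation:
Op 1 fold_up: fold axis h@8; visible region now rows[0,8) x cols[0,32) = 8x32
Op 2 fold_left: fold axis v@16; visible region now rows[0,8) x cols[0,16) = 8x16
Op 3 fold_down: fold axis h@4; visible region now rows[4,8) x cols[0,16) = 4x16
Op 4 fold_down: fold axis h@6; visible region now rows[6,8) x cols[0,16) = 2x16
Op 5 fold_left: fold axis v@8; visible region now rows[6,8) x cols[0,8) = 2x8
Op 6 cut(0, 7): punch at orig (6,7); cuts so far [(6, 7)]; region rows[6,8) x cols[0,8) = 2x8
Unfold 1 (reflect across v@8): 2 holes -> [(6, 7), (6, 8)]
Unfold 2 (reflect across h@6): 4 holes -> [(5, 7), (5, 8), (6, 7), (6, 8)]
Unfold 3 (reflect across h@4): 8 holes -> [(1, 7), (1, 8), (2, 7), (2, 8), (5, 7), (5, 8), (6, 7), (6, 8)]
Unfold 4 (reflect across v@16): 16 holes -> [(1, 7), (1, 8), (1, 23), (1, 24), (2, 7), (2, 8), (2, 23), (2, 24), (5, 7), (5, 8), (5, 23), (5, 24), (6, 7), (6, 8), (6, 23), (6, 24)]
Unfold 5 (reflect across h@8): 32 holes -> [(1, 7), (1, 8), (1, 23), (1, 24), (2, 7), (2, 8), (2, 23), (2, 24), (5, 7), (5, 8), (5, 23), (5, 24), (6, 7), (6, 8), (6, 23), (6, 24), (9, 7), (9, 8), (9, 23), (9, 24), (10, 7), (10, 8), (10, 23), (10, 24), (13, 7), (13, 8), (13, 23), (13, 24), (14, 7), (14, 8), (14, 23), (14, 24)]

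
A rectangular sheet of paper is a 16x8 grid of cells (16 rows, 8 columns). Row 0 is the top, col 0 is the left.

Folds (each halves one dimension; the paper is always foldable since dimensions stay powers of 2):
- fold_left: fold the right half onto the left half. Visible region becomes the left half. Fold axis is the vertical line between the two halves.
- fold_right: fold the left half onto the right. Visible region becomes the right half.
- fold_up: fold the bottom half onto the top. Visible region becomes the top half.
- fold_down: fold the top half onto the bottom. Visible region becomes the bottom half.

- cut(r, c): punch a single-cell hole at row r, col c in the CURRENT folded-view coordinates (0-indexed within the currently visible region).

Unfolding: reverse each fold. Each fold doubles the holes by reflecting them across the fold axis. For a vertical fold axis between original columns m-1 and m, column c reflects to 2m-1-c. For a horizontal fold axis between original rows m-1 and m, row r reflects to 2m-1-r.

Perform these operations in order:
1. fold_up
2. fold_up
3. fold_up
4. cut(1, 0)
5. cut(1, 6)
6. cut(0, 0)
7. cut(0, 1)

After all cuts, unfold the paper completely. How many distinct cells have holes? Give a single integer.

Answer: 32

Derivation:
Op 1 fold_up: fold axis h@8; visible region now rows[0,8) x cols[0,8) = 8x8
Op 2 fold_up: fold axis h@4; visible region now rows[0,4) x cols[0,8) = 4x8
Op 3 fold_up: fold axis h@2; visible region now rows[0,2) x cols[0,8) = 2x8
Op 4 cut(1, 0): punch at orig (1,0); cuts so far [(1, 0)]; region rows[0,2) x cols[0,8) = 2x8
Op 5 cut(1, 6): punch at orig (1,6); cuts so far [(1, 0), (1, 6)]; region rows[0,2) x cols[0,8) = 2x8
Op 6 cut(0, 0): punch at orig (0,0); cuts so far [(0, 0), (1, 0), (1, 6)]; region rows[0,2) x cols[0,8) = 2x8
Op 7 cut(0, 1): punch at orig (0,1); cuts so far [(0, 0), (0, 1), (1, 0), (1, 6)]; region rows[0,2) x cols[0,8) = 2x8
Unfold 1 (reflect across h@2): 8 holes -> [(0, 0), (0, 1), (1, 0), (1, 6), (2, 0), (2, 6), (3, 0), (3, 1)]
Unfold 2 (reflect across h@4): 16 holes -> [(0, 0), (0, 1), (1, 0), (1, 6), (2, 0), (2, 6), (3, 0), (3, 1), (4, 0), (4, 1), (5, 0), (5, 6), (6, 0), (6, 6), (7, 0), (7, 1)]
Unfold 3 (reflect across h@8): 32 holes -> [(0, 0), (0, 1), (1, 0), (1, 6), (2, 0), (2, 6), (3, 0), (3, 1), (4, 0), (4, 1), (5, 0), (5, 6), (6, 0), (6, 6), (7, 0), (7, 1), (8, 0), (8, 1), (9, 0), (9, 6), (10, 0), (10, 6), (11, 0), (11, 1), (12, 0), (12, 1), (13, 0), (13, 6), (14, 0), (14, 6), (15, 0), (15, 1)]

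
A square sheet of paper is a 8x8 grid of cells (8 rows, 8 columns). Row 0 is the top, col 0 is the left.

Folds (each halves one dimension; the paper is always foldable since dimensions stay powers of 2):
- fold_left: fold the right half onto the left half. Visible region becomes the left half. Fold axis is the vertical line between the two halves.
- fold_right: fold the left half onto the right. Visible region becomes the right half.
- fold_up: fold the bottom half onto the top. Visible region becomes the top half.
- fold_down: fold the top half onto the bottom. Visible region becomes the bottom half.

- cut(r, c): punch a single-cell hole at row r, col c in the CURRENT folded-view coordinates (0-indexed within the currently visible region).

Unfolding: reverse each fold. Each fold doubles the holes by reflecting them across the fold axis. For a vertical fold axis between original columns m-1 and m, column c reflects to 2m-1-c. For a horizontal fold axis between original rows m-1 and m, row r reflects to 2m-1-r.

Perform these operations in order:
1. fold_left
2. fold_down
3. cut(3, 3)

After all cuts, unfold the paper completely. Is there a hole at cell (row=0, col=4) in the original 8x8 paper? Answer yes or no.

Answer: yes

Derivation:
Op 1 fold_left: fold axis v@4; visible region now rows[0,8) x cols[0,4) = 8x4
Op 2 fold_down: fold axis h@4; visible region now rows[4,8) x cols[0,4) = 4x4
Op 3 cut(3, 3): punch at orig (7,3); cuts so far [(7, 3)]; region rows[4,8) x cols[0,4) = 4x4
Unfold 1 (reflect across h@4): 2 holes -> [(0, 3), (7, 3)]
Unfold 2 (reflect across v@4): 4 holes -> [(0, 3), (0, 4), (7, 3), (7, 4)]
Holes: [(0, 3), (0, 4), (7, 3), (7, 4)]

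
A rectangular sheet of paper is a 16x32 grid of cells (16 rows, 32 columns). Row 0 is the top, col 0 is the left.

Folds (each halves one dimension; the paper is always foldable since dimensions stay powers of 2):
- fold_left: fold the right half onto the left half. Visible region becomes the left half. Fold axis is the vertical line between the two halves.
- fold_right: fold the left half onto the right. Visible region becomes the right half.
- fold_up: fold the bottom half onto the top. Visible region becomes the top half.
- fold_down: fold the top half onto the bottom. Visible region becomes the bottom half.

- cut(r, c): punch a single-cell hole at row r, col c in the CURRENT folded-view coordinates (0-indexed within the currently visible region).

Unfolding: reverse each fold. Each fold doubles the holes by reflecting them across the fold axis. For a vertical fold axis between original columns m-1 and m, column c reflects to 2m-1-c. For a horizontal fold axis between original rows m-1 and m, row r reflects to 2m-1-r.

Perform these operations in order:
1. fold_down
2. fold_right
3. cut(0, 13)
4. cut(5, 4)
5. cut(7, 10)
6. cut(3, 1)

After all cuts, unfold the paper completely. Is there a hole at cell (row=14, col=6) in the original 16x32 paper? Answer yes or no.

Op 1 fold_down: fold axis h@8; visible region now rows[8,16) x cols[0,32) = 8x32
Op 2 fold_right: fold axis v@16; visible region now rows[8,16) x cols[16,32) = 8x16
Op 3 cut(0, 13): punch at orig (8,29); cuts so far [(8, 29)]; region rows[8,16) x cols[16,32) = 8x16
Op 4 cut(5, 4): punch at orig (13,20); cuts so far [(8, 29), (13, 20)]; region rows[8,16) x cols[16,32) = 8x16
Op 5 cut(7, 10): punch at orig (15,26); cuts so far [(8, 29), (13, 20), (15, 26)]; region rows[8,16) x cols[16,32) = 8x16
Op 6 cut(3, 1): punch at orig (11,17); cuts so far [(8, 29), (11, 17), (13, 20), (15, 26)]; region rows[8,16) x cols[16,32) = 8x16
Unfold 1 (reflect across v@16): 8 holes -> [(8, 2), (8, 29), (11, 14), (11, 17), (13, 11), (13, 20), (15, 5), (15, 26)]
Unfold 2 (reflect across h@8): 16 holes -> [(0, 5), (0, 26), (2, 11), (2, 20), (4, 14), (4, 17), (7, 2), (7, 29), (8, 2), (8, 29), (11, 14), (11, 17), (13, 11), (13, 20), (15, 5), (15, 26)]
Holes: [(0, 5), (0, 26), (2, 11), (2, 20), (4, 14), (4, 17), (7, 2), (7, 29), (8, 2), (8, 29), (11, 14), (11, 17), (13, 11), (13, 20), (15, 5), (15, 26)]

Answer: no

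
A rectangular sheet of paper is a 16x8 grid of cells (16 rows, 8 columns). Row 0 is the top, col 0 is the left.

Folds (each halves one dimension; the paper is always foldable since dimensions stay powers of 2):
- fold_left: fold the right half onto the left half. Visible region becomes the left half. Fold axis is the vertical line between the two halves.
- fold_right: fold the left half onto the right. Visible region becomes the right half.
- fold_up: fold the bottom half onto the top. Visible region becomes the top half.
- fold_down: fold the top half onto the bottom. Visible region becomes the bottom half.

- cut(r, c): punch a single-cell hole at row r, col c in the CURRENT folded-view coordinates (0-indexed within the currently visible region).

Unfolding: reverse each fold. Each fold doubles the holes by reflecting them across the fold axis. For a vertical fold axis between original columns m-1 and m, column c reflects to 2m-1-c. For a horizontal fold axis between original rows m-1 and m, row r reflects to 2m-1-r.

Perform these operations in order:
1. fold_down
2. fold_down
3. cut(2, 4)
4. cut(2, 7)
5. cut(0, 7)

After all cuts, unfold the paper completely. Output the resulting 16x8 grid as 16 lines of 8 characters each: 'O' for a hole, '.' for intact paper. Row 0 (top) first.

Answer: ........
....O..O
........
.......O
.......O
........
....O..O
........
........
....O..O
........
.......O
.......O
........
....O..O
........

Derivation:
Op 1 fold_down: fold axis h@8; visible region now rows[8,16) x cols[0,8) = 8x8
Op 2 fold_down: fold axis h@12; visible region now rows[12,16) x cols[0,8) = 4x8
Op 3 cut(2, 4): punch at orig (14,4); cuts so far [(14, 4)]; region rows[12,16) x cols[0,8) = 4x8
Op 4 cut(2, 7): punch at orig (14,7); cuts so far [(14, 4), (14, 7)]; region rows[12,16) x cols[0,8) = 4x8
Op 5 cut(0, 7): punch at orig (12,7); cuts so far [(12, 7), (14, 4), (14, 7)]; region rows[12,16) x cols[0,8) = 4x8
Unfold 1 (reflect across h@12): 6 holes -> [(9, 4), (9, 7), (11, 7), (12, 7), (14, 4), (14, 7)]
Unfold 2 (reflect across h@8): 12 holes -> [(1, 4), (1, 7), (3, 7), (4, 7), (6, 4), (6, 7), (9, 4), (9, 7), (11, 7), (12, 7), (14, 4), (14, 7)]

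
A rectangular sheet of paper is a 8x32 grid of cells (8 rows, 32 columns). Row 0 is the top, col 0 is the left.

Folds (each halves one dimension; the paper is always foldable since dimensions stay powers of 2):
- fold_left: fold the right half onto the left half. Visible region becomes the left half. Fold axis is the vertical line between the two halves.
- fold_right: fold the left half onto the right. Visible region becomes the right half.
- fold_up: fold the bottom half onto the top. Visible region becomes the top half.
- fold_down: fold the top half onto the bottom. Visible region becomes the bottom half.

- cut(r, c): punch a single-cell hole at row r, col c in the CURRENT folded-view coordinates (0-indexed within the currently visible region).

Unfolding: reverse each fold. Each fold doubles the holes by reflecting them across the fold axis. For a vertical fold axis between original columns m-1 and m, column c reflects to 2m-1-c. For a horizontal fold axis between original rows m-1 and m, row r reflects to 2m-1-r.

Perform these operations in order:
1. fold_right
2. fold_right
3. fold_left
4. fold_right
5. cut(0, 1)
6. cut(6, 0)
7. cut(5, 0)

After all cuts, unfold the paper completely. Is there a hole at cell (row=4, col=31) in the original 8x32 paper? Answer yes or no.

Op 1 fold_right: fold axis v@16; visible region now rows[0,8) x cols[16,32) = 8x16
Op 2 fold_right: fold axis v@24; visible region now rows[0,8) x cols[24,32) = 8x8
Op 3 fold_left: fold axis v@28; visible region now rows[0,8) x cols[24,28) = 8x4
Op 4 fold_right: fold axis v@26; visible region now rows[0,8) x cols[26,28) = 8x2
Op 5 cut(0, 1): punch at orig (0,27); cuts so far [(0, 27)]; region rows[0,8) x cols[26,28) = 8x2
Op 6 cut(6, 0): punch at orig (6,26); cuts so far [(0, 27), (6, 26)]; region rows[0,8) x cols[26,28) = 8x2
Op 7 cut(5, 0): punch at orig (5,26); cuts so far [(0, 27), (5, 26), (6, 26)]; region rows[0,8) x cols[26,28) = 8x2
Unfold 1 (reflect across v@26): 6 holes -> [(0, 24), (0, 27), (5, 25), (5, 26), (6, 25), (6, 26)]
Unfold 2 (reflect across v@28): 12 holes -> [(0, 24), (0, 27), (0, 28), (0, 31), (5, 25), (5, 26), (5, 29), (5, 30), (6, 25), (6, 26), (6, 29), (6, 30)]
Unfold 3 (reflect across v@24): 24 holes -> [(0, 16), (0, 19), (0, 20), (0, 23), (0, 24), (0, 27), (0, 28), (0, 31), (5, 17), (5, 18), (5, 21), (5, 22), (5, 25), (5, 26), (5, 29), (5, 30), (6, 17), (6, 18), (6, 21), (6, 22), (6, 25), (6, 26), (6, 29), (6, 30)]
Unfold 4 (reflect across v@16): 48 holes -> [(0, 0), (0, 3), (0, 4), (0, 7), (0, 8), (0, 11), (0, 12), (0, 15), (0, 16), (0, 19), (0, 20), (0, 23), (0, 24), (0, 27), (0, 28), (0, 31), (5, 1), (5, 2), (5, 5), (5, 6), (5, 9), (5, 10), (5, 13), (5, 14), (5, 17), (5, 18), (5, 21), (5, 22), (5, 25), (5, 26), (5, 29), (5, 30), (6, 1), (6, 2), (6, 5), (6, 6), (6, 9), (6, 10), (6, 13), (6, 14), (6, 17), (6, 18), (6, 21), (6, 22), (6, 25), (6, 26), (6, 29), (6, 30)]
Holes: [(0, 0), (0, 3), (0, 4), (0, 7), (0, 8), (0, 11), (0, 12), (0, 15), (0, 16), (0, 19), (0, 20), (0, 23), (0, 24), (0, 27), (0, 28), (0, 31), (5, 1), (5, 2), (5, 5), (5, 6), (5, 9), (5, 10), (5, 13), (5, 14), (5, 17), (5, 18), (5, 21), (5, 22), (5, 25), (5, 26), (5, 29), (5, 30), (6, 1), (6, 2), (6, 5), (6, 6), (6, 9), (6, 10), (6, 13), (6, 14), (6, 17), (6, 18), (6, 21), (6, 22), (6, 25), (6, 26), (6, 29), (6, 30)]

Answer: no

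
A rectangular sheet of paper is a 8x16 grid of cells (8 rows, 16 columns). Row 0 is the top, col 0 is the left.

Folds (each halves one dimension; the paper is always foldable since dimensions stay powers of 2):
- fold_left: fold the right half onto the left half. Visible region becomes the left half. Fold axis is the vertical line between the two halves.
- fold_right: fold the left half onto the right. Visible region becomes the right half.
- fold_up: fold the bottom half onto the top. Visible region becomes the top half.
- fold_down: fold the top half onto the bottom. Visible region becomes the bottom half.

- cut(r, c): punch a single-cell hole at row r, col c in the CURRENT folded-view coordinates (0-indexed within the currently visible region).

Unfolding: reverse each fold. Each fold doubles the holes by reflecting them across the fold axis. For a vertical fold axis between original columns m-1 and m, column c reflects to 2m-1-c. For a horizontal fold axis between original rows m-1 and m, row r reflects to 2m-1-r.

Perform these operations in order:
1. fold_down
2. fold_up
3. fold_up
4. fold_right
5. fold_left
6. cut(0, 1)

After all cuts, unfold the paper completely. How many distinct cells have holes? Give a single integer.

Answer: 32

Derivation:
Op 1 fold_down: fold axis h@4; visible region now rows[4,8) x cols[0,16) = 4x16
Op 2 fold_up: fold axis h@6; visible region now rows[4,6) x cols[0,16) = 2x16
Op 3 fold_up: fold axis h@5; visible region now rows[4,5) x cols[0,16) = 1x16
Op 4 fold_right: fold axis v@8; visible region now rows[4,5) x cols[8,16) = 1x8
Op 5 fold_left: fold axis v@12; visible region now rows[4,5) x cols[8,12) = 1x4
Op 6 cut(0, 1): punch at orig (4,9); cuts so far [(4, 9)]; region rows[4,5) x cols[8,12) = 1x4
Unfold 1 (reflect across v@12): 2 holes -> [(4, 9), (4, 14)]
Unfold 2 (reflect across v@8): 4 holes -> [(4, 1), (4, 6), (4, 9), (4, 14)]
Unfold 3 (reflect across h@5): 8 holes -> [(4, 1), (4, 6), (4, 9), (4, 14), (5, 1), (5, 6), (5, 9), (5, 14)]
Unfold 4 (reflect across h@6): 16 holes -> [(4, 1), (4, 6), (4, 9), (4, 14), (5, 1), (5, 6), (5, 9), (5, 14), (6, 1), (6, 6), (6, 9), (6, 14), (7, 1), (7, 6), (7, 9), (7, 14)]
Unfold 5 (reflect across h@4): 32 holes -> [(0, 1), (0, 6), (0, 9), (0, 14), (1, 1), (1, 6), (1, 9), (1, 14), (2, 1), (2, 6), (2, 9), (2, 14), (3, 1), (3, 6), (3, 9), (3, 14), (4, 1), (4, 6), (4, 9), (4, 14), (5, 1), (5, 6), (5, 9), (5, 14), (6, 1), (6, 6), (6, 9), (6, 14), (7, 1), (7, 6), (7, 9), (7, 14)]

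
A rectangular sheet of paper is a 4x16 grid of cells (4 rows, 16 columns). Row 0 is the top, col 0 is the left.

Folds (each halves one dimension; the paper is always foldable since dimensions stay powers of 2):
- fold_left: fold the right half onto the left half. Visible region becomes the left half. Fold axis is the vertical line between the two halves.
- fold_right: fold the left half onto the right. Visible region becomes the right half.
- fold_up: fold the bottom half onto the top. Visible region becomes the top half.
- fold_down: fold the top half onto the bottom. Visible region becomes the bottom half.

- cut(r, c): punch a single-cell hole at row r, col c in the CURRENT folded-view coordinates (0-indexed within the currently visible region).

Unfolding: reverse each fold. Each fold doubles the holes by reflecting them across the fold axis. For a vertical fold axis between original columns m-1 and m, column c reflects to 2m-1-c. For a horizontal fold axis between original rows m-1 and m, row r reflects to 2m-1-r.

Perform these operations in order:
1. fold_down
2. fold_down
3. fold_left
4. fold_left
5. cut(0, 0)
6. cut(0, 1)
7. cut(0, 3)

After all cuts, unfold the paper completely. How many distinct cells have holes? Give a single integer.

Answer: 48

Derivation:
Op 1 fold_down: fold axis h@2; visible region now rows[2,4) x cols[0,16) = 2x16
Op 2 fold_down: fold axis h@3; visible region now rows[3,4) x cols[0,16) = 1x16
Op 3 fold_left: fold axis v@8; visible region now rows[3,4) x cols[0,8) = 1x8
Op 4 fold_left: fold axis v@4; visible region now rows[3,4) x cols[0,4) = 1x4
Op 5 cut(0, 0): punch at orig (3,0); cuts so far [(3, 0)]; region rows[3,4) x cols[0,4) = 1x4
Op 6 cut(0, 1): punch at orig (3,1); cuts so far [(3, 0), (3, 1)]; region rows[3,4) x cols[0,4) = 1x4
Op 7 cut(0, 3): punch at orig (3,3); cuts so far [(3, 0), (3, 1), (3, 3)]; region rows[3,4) x cols[0,4) = 1x4
Unfold 1 (reflect across v@4): 6 holes -> [(3, 0), (3, 1), (3, 3), (3, 4), (3, 6), (3, 7)]
Unfold 2 (reflect across v@8): 12 holes -> [(3, 0), (3, 1), (3, 3), (3, 4), (3, 6), (3, 7), (3, 8), (3, 9), (3, 11), (3, 12), (3, 14), (3, 15)]
Unfold 3 (reflect across h@3): 24 holes -> [(2, 0), (2, 1), (2, 3), (2, 4), (2, 6), (2, 7), (2, 8), (2, 9), (2, 11), (2, 12), (2, 14), (2, 15), (3, 0), (3, 1), (3, 3), (3, 4), (3, 6), (3, 7), (3, 8), (3, 9), (3, 11), (3, 12), (3, 14), (3, 15)]
Unfold 4 (reflect across h@2): 48 holes -> [(0, 0), (0, 1), (0, 3), (0, 4), (0, 6), (0, 7), (0, 8), (0, 9), (0, 11), (0, 12), (0, 14), (0, 15), (1, 0), (1, 1), (1, 3), (1, 4), (1, 6), (1, 7), (1, 8), (1, 9), (1, 11), (1, 12), (1, 14), (1, 15), (2, 0), (2, 1), (2, 3), (2, 4), (2, 6), (2, 7), (2, 8), (2, 9), (2, 11), (2, 12), (2, 14), (2, 15), (3, 0), (3, 1), (3, 3), (3, 4), (3, 6), (3, 7), (3, 8), (3, 9), (3, 11), (3, 12), (3, 14), (3, 15)]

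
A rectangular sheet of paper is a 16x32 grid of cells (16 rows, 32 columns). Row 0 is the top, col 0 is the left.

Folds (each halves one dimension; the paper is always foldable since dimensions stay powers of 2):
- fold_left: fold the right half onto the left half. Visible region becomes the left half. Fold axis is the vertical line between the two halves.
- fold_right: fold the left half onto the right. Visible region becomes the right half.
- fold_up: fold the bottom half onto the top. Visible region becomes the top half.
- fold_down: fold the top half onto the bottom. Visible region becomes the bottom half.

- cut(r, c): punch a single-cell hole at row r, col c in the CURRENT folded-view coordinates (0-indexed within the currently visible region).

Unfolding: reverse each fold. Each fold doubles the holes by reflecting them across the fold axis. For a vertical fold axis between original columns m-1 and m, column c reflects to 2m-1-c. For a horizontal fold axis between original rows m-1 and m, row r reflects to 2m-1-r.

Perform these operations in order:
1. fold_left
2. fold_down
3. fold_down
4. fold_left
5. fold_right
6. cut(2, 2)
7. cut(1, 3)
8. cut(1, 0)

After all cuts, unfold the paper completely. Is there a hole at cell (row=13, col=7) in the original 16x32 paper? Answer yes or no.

Op 1 fold_left: fold axis v@16; visible region now rows[0,16) x cols[0,16) = 16x16
Op 2 fold_down: fold axis h@8; visible region now rows[8,16) x cols[0,16) = 8x16
Op 3 fold_down: fold axis h@12; visible region now rows[12,16) x cols[0,16) = 4x16
Op 4 fold_left: fold axis v@8; visible region now rows[12,16) x cols[0,8) = 4x8
Op 5 fold_right: fold axis v@4; visible region now rows[12,16) x cols[4,8) = 4x4
Op 6 cut(2, 2): punch at orig (14,6); cuts so far [(14, 6)]; region rows[12,16) x cols[4,8) = 4x4
Op 7 cut(1, 3): punch at orig (13,7); cuts so far [(13, 7), (14, 6)]; region rows[12,16) x cols[4,8) = 4x4
Op 8 cut(1, 0): punch at orig (13,4); cuts so far [(13, 4), (13, 7), (14, 6)]; region rows[12,16) x cols[4,8) = 4x4
Unfold 1 (reflect across v@4): 6 holes -> [(13, 0), (13, 3), (13, 4), (13, 7), (14, 1), (14, 6)]
Unfold 2 (reflect across v@8): 12 holes -> [(13, 0), (13, 3), (13, 4), (13, 7), (13, 8), (13, 11), (13, 12), (13, 15), (14, 1), (14, 6), (14, 9), (14, 14)]
Unfold 3 (reflect across h@12): 24 holes -> [(9, 1), (9, 6), (9, 9), (9, 14), (10, 0), (10, 3), (10, 4), (10, 7), (10, 8), (10, 11), (10, 12), (10, 15), (13, 0), (13, 3), (13, 4), (13, 7), (13, 8), (13, 11), (13, 12), (13, 15), (14, 1), (14, 6), (14, 9), (14, 14)]
Unfold 4 (reflect across h@8): 48 holes -> [(1, 1), (1, 6), (1, 9), (1, 14), (2, 0), (2, 3), (2, 4), (2, 7), (2, 8), (2, 11), (2, 12), (2, 15), (5, 0), (5, 3), (5, 4), (5, 7), (5, 8), (5, 11), (5, 12), (5, 15), (6, 1), (6, 6), (6, 9), (6, 14), (9, 1), (9, 6), (9, 9), (9, 14), (10, 0), (10, 3), (10, 4), (10, 7), (10, 8), (10, 11), (10, 12), (10, 15), (13, 0), (13, 3), (13, 4), (13, 7), (13, 8), (13, 11), (13, 12), (13, 15), (14, 1), (14, 6), (14, 9), (14, 14)]
Unfold 5 (reflect across v@16): 96 holes -> [(1, 1), (1, 6), (1, 9), (1, 14), (1, 17), (1, 22), (1, 25), (1, 30), (2, 0), (2, 3), (2, 4), (2, 7), (2, 8), (2, 11), (2, 12), (2, 15), (2, 16), (2, 19), (2, 20), (2, 23), (2, 24), (2, 27), (2, 28), (2, 31), (5, 0), (5, 3), (5, 4), (5, 7), (5, 8), (5, 11), (5, 12), (5, 15), (5, 16), (5, 19), (5, 20), (5, 23), (5, 24), (5, 27), (5, 28), (5, 31), (6, 1), (6, 6), (6, 9), (6, 14), (6, 17), (6, 22), (6, 25), (6, 30), (9, 1), (9, 6), (9, 9), (9, 14), (9, 17), (9, 22), (9, 25), (9, 30), (10, 0), (10, 3), (10, 4), (10, 7), (10, 8), (10, 11), (10, 12), (10, 15), (10, 16), (10, 19), (10, 20), (10, 23), (10, 24), (10, 27), (10, 28), (10, 31), (13, 0), (13, 3), (13, 4), (13, 7), (13, 8), (13, 11), (13, 12), (13, 15), (13, 16), (13, 19), (13, 20), (13, 23), (13, 24), (13, 27), (13, 28), (13, 31), (14, 1), (14, 6), (14, 9), (14, 14), (14, 17), (14, 22), (14, 25), (14, 30)]
Holes: [(1, 1), (1, 6), (1, 9), (1, 14), (1, 17), (1, 22), (1, 25), (1, 30), (2, 0), (2, 3), (2, 4), (2, 7), (2, 8), (2, 11), (2, 12), (2, 15), (2, 16), (2, 19), (2, 20), (2, 23), (2, 24), (2, 27), (2, 28), (2, 31), (5, 0), (5, 3), (5, 4), (5, 7), (5, 8), (5, 11), (5, 12), (5, 15), (5, 16), (5, 19), (5, 20), (5, 23), (5, 24), (5, 27), (5, 28), (5, 31), (6, 1), (6, 6), (6, 9), (6, 14), (6, 17), (6, 22), (6, 25), (6, 30), (9, 1), (9, 6), (9, 9), (9, 14), (9, 17), (9, 22), (9, 25), (9, 30), (10, 0), (10, 3), (10, 4), (10, 7), (10, 8), (10, 11), (10, 12), (10, 15), (10, 16), (10, 19), (10, 20), (10, 23), (10, 24), (10, 27), (10, 28), (10, 31), (13, 0), (13, 3), (13, 4), (13, 7), (13, 8), (13, 11), (13, 12), (13, 15), (13, 16), (13, 19), (13, 20), (13, 23), (13, 24), (13, 27), (13, 28), (13, 31), (14, 1), (14, 6), (14, 9), (14, 14), (14, 17), (14, 22), (14, 25), (14, 30)]

Answer: yes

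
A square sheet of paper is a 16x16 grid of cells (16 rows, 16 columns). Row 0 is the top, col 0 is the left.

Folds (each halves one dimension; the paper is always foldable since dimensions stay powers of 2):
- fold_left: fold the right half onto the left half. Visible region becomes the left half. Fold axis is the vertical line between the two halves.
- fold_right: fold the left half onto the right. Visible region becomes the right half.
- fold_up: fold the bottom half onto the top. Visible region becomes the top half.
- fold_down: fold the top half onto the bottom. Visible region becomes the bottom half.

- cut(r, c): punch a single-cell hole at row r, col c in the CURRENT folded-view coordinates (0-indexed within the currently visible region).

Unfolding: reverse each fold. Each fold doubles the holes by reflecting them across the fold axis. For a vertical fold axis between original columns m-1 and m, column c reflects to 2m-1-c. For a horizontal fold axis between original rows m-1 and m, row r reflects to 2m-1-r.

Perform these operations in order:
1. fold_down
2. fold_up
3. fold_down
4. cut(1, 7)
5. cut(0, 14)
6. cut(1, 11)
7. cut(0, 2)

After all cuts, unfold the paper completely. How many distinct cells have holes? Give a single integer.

Answer: 32

Derivation:
Op 1 fold_down: fold axis h@8; visible region now rows[8,16) x cols[0,16) = 8x16
Op 2 fold_up: fold axis h@12; visible region now rows[8,12) x cols[0,16) = 4x16
Op 3 fold_down: fold axis h@10; visible region now rows[10,12) x cols[0,16) = 2x16
Op 4 cut(1, 7): punch at orig (11,7); cuts so far [(11, 7)]; region rows[10,12) x cols[0,16) = 2x16
Op 5 cut(0, 14): punch at orig (10,14); cuts so far [(10, 14), (11, 7)]; region rows[10,12) x cols[0,16) = 2x16
Op 6 cut(1, 11): punch at orig (11,11); cuts so far [(10, 14), (11, 7), (11, 11)]; region rows[10,12) x cols[0,16) = 2x16
Op 7 cut(0, 2): punch at orig (10,2); cuts so far [(10, 2), (10, 14), (11, 7), (11, 11)]; region rows[10,12) x cols[0,16) = 2x16
Unfold 1 (reflect across h@10): 8 holes -> [(8, 7), (8, 11), (9, 2), (9, 14), (10, 2), (10, 14), (11, 7), (11, 11)]
Unfold 2 (reflect across h@12): 16 holes -> [(8, 7), (8, 11), (9, 2), (9, 14), (10, 2), (10, 14), (11, 7), (11, 11), (12, 7), (12, 11), (13, 2), (13, 14), (14, 2), (14, 14), (15, 7), (15, 11)]
Unfold 3 (reflect across h@8): 32 holes -> [(0, 7), (0, 11), (1, 2), (1, 14), (2, 2), (2, 14), (3, 7), (3, 11), (4, 7), (4, 11), (5, 2), (5, 14), (6, 2), (6, 14), (7, 7), (7, 11), (8, 7), (8, 11), (9, 2), (9, 14), (10, 2), (10, 14), (11, 7), (11, 11), (12, 7), (12, 11), (13, 2), (13, 14), (14, 2), (14, 14), (15, 7), (15, 11)]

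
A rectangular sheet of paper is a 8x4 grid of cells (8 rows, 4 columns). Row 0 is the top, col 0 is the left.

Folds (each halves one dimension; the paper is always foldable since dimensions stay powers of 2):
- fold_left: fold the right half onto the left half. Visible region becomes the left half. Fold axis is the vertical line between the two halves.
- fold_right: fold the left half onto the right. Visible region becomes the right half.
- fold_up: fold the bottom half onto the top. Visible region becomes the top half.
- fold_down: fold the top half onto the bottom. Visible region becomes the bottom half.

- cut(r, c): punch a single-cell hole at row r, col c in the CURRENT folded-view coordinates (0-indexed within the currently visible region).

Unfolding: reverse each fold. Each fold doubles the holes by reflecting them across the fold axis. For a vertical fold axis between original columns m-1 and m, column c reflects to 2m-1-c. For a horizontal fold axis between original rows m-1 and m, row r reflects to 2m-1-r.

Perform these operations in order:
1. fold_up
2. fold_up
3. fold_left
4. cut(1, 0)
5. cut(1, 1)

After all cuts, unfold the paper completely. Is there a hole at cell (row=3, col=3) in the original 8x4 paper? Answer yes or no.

Answer: no

Derivation:
Op 1 fold_up: fold axis h@4; visible region now rows[0,4) x cols[0,4) = 4x4
Op 2 fold_up: fold axis h@2; visible region now rows[0,2) x cols[0,4) = 2x4
Op 3 fold_left: fold axis v@2; visible region now rows[0,2) x cols[0,2) = 2x2
Op 4 cut(1, 0): punch at orig (1,0); cuts so far [(1, 0)]; region rows[0,2) x cols[0,2) = 2x2
Op 5 cut(1, 1): punch at orig (1,1); cuts so far [(1, 0), (1, 1)]; region rows[0,2) x cols[0,2) = 2x2
Unfold 1 (reflect across v@2): 4 holes -> [(1, 0), (1, 1), (1, 2), (1, 3)]
Unfold 2 (reflect across h@2): 8 holes -> [(1, 0), (1, 1), (1, 2), (1, 3), (2, 0), (2, 1), (2, 2), (2, 3)]
Unfold 3 (reflect across h@4): 16 holes -> [(1, 0), (1, 1), (1, 2), (1, 3), (2, 0), (2, 1), (2, 2), (2, 3), (5, 0), (5, 1), (5, 2), (5, 3), (6, 0), (6, 1), (6, 2), (6, 3)]
Holes: [(1, 0), (1, 1), (1, 2), (1, 3), (2, 0), (2, 1), (2, 2), (2, 3), (5, 0), (5, 1), (5, 2), (5, 3), (6, 0), (6, 1), (6, 2), (6, 3)]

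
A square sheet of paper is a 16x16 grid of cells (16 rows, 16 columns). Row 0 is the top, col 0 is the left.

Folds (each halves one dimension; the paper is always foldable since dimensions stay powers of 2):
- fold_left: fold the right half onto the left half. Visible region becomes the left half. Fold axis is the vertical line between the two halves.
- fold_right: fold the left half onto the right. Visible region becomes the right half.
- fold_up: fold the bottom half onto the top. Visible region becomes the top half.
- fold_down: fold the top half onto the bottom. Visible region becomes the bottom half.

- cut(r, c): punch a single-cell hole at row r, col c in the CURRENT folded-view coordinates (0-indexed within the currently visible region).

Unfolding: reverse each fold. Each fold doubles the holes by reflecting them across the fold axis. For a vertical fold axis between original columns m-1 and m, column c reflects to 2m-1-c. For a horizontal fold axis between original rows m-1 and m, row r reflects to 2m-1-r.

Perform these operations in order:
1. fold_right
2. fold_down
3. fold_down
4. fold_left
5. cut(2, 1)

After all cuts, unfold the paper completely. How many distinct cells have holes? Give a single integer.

Op 1 fold_right: fold axis v@8; visible region now rows[0,16) x cols[8,16) = 16x8
Op 2 fold_down: fold axis h@8; visible region now rows[8,16) x cols[8,16) = 8x8
Op 3 fold_down: fold axis h@12; visible region now rows[12,16) x cols[8,16) = 4x8
Op 4 fold_left: fold axis v@12; visible region now rows[12,16) x cols[8,12) = 4x4
Op 5 cut(2, 1): punch at orig (14,9); cuts so far [(14, 9)]; region rows[12,16) x cols[8,12) = 4x4
Unfold 1 (reflect across v@12): 2 holes -> [(14, 9), (14, 14)]
Unfold 2 (reflect across h@12): 4 holes -> [(9, 9), (9, 14), (14, 9), (14, 14)]
Unfold 3 (reflect across h@8): 8 holes -> [(1, 9), (1, 14), (6, 9), (6, 14), (9, 9), (9, 14), (14, 9), (14, 14)]
Unfold 4 (reflect across v@8): 16 holes -> [(1, 1), (1, 6), (1, 9), (1, 14), (6, 1), (6, 6), (6, 9), (6, 14), (9, 1), (9, 6), (9, 9), (9, 14), (14, 1), (14, 6), (14, 9), (14, 14)]

Answer: 16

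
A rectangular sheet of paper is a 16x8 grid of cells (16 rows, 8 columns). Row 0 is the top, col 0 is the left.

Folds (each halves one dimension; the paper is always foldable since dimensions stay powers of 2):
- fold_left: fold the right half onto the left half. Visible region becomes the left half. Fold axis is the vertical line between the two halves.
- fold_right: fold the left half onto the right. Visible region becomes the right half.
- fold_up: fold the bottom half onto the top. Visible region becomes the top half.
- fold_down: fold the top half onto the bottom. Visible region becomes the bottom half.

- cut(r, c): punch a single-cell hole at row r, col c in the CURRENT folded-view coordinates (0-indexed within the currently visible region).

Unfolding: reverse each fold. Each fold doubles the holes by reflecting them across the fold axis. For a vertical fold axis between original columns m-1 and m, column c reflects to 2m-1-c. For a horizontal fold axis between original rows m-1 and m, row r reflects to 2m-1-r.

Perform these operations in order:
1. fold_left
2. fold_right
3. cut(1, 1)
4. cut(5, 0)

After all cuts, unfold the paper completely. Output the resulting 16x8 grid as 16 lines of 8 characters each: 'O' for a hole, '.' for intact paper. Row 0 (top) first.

Op 1 fold_left: fold axis v@4; visible region now rows[0,16) x cols[0,4) = 16x4
Op 2 fold_right: fold axis v@2; visible region now rows[0,16) x cols[2,4) = 16x2
Op 3 cut(1, 1): punch at orig (1,3); cuts so far [(1, 3)]; region rows[0,16) x cols[2,4) = 16x2
Op 4 cut(5, 0): punch at orig (5,2); cuts so far [(1, 3), (5, 2)]; region rows[0,16) x cols[2,4) = 16x2
Unfold 1 (reflect across v@2): 4 holes -> [(1, 0), (1, 3), (5, 1), (5, 2)]
Unfold 2 (reflect across v@4): 8 holes -> [(1, 0), (1, 3), (1, 4), (1, 7), (5, 1), (5, 2), (5, 5), (5, 6)]

Answer: ........
O..OO..O
........
........
........
.OO..OO.
........
........
........
........
........
........
........
........
........
........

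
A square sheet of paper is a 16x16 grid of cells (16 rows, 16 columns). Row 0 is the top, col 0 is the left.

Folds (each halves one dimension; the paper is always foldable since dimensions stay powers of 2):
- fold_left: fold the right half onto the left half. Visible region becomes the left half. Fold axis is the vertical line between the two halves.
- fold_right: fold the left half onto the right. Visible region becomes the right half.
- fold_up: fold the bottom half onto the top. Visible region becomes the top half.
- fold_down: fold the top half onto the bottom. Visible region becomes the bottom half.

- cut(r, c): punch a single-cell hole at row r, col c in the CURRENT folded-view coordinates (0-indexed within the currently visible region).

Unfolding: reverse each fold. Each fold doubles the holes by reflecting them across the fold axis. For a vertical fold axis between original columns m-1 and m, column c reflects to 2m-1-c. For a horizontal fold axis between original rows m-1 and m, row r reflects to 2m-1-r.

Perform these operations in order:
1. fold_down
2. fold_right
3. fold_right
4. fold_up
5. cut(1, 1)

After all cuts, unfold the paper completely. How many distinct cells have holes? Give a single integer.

Answer: 16

Derivation:
Op 1 fold_down: fold axis h@8; visible region now rows[8,16) x cols[0,16) = 8x16
Op 2 fold_right: fold axis v@8; visible region now rows[8,16) x cols[8,16) = 8x8
Op 3 fold_right: fold axis v@12; visible region now rows[8,16) x cols[12,16) = 8x4
Op 4 fold_up: fold axis h@12; visible region now rows[8,12) x cols[12,16) = 4x4
Op 5 cut(1, 1): punch at orig (9,13); cuts so far [(9, 13)]; region rows[8,12) x cols[12,16) = 4x4
Unfold 1 (reflect across h@12): 2 holes -> [(9, 13), (14, 13)]
Unfold 2 (reflect across v@12): 4 holes -> [(9, 10), (9, 13), (14, 10), (14, 13)]
Unfold 3 (reflect across v@8): 8 holes -> [(9, 2), (9, 5), (9, 10), (9, 13), (14, 2), (14, 5), (14, 10), (14, 13)]
Unfold 4 (reflect across h@8): 16 holes -> [(1, 2), (1, 5), (1, 10), (1, 13), (6, 2), (6, 5), (6, 10), (6, 13), (9, 2), (9, 5), (9, 10), (9, 13), (14, 2), (14, 5), (14, 10), (14, 13)]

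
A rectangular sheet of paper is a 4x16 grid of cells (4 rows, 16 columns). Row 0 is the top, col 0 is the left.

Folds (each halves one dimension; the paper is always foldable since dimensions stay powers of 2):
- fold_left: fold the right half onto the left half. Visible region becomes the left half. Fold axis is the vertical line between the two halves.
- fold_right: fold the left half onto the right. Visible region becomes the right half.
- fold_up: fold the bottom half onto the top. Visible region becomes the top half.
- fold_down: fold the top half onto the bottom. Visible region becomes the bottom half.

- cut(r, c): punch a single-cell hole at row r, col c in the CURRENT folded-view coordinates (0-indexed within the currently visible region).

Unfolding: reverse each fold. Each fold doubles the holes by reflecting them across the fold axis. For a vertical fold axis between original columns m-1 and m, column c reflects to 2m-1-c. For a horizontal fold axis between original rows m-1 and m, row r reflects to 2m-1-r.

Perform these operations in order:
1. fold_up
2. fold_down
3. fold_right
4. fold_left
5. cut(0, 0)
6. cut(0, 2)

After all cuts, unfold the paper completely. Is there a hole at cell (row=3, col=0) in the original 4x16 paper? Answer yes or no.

Op 1 fold_up: fold axis h@2; visible region now rows[0,2) x cols[0,16) = 2x16
Op 2 fold_down: fold axis h@1; visible region now rows[1,2) x cols[0,16) = 1x16
Op 3 fold_right: fold axis v@8; visible region now rows[1,2) x cols[8,16) = 1x8
Op 4 fold_left: fold axis v@12; visible region now rows[1,2) x cols[8,12) = 1x4
Op 5 cut(0, 0): punch at orig (1,8); cuts so far [(1, 8)]; region rows[1,2) x cols[8,12) = 1x4
Op 6 cut(0, 2): punch at orig (1,10); cuts so far [(1, 8), (1, 10)]; region rows[1,2) x cols[8,12) = 1x4
Unfold 1 (reflect across v@12): 4 holes -> [(1, 8), (1, 10), (1, 13), (1, 15)]
Unfold 2 (reflect across v@8): 8 holes -> [(1, 0), (1, 2), (1, 5), (1, 7), (1, 8), (1, 10), (1, 13), (1, 15)]
Unfold 3 (reflect across h@1): 16 holes -> [(0, 0), (0, 2), (0, 5), (0, 7), (0, 8), (0, 10), (0, 13), (0, 15), (1, 0), (1, 2), (1, 5), (1, 7), (1, 8), (1, 10), (1, 13), (1, 15)]
Unfold 4 (reflect across h@2): 32 holes -> [(0, 0), (0, 2), (0, 5), (0, 7), (0, 8), (0, 10), (0, 13), (0, 15), (1, 0), (1, 2), (1, 5), (1, 7), (1, 8), (1, 10), (1, 13), (1, 15), (2, 0), (2, 2), (2, 5), (2, 7), (2, 8), (2, 10), (2, 13), (2, 15), (3, 0), (3, 2), (3, 5), (3, 7), (3, 8), (3, 10), (3, 13), (3, 15)]
Holes: [(0, 0), (0, 2), (0, 5), (0, 7), (0, 8), (0, 10), (0, 13), (0, 15), (1, 0), (1, 2), (1, 5), (1, 7), (1, 8), (1, 10), (1, 13), (1, 15), (2, 0), (2, 2), (2, 5), (2, 7), (2, 8), (2, 10), (2, 13), (2, 15), (3, 0), (3, 2), (3, 5), (3, 7), (3, 8), (3, 10), (3, 13), (3, 15)]

Answer: yes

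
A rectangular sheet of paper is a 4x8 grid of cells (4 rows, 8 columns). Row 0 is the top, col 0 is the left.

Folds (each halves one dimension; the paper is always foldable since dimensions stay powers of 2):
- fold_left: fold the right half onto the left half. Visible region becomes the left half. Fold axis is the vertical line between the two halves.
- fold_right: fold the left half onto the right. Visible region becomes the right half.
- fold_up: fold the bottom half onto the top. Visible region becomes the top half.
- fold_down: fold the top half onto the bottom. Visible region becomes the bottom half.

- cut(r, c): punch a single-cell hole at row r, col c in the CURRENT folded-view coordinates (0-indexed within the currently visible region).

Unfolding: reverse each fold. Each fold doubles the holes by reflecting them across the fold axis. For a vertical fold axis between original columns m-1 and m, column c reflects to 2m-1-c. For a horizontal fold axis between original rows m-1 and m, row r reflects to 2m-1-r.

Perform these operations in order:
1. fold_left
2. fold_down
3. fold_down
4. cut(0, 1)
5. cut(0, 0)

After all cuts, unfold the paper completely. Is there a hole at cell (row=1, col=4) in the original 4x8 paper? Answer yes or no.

Answer: no

Derivation:
Op 1 fold_left: fold axis v@4; visible region now rows[0,4) x cols[0,4) = 4x4
Op 2 fold_down: fold axis h@2; visible region now rows[2,4) x cols[0,4) = 2x4
Op 3 fold_down: fold axis h@3; visible region now rows[3,4) x cols[0,4) = 1x4
Op 4 cut(0, 1): punch at orig (3,1); cuts so far [(3, 1)]; region rows[3,4) x cols[0,4) = 1x4
Op 5 cut(0, 0): punch at orig (3,0); cuts so far [(3, 0), (3, 1)]; region rows[3,4) x cols[0,4) = 1x4
Unfold 1 (reflect across h@3): 4 holes -> [(2, 0), (2, 1), (3, 0), (3, 1)]
Unfold 2 (reflect across h@2): 8 holes -> [(0, 0), (0, 1), (1, 0), (1, 1), (2, 0), (2, 1), (3, 0), (3, 1)]
Unfold 3 (reflect across v@4): 16 holes -> [(0, 0), (0, 1), (0, 6), (0, 7), (1, 0), (1, 1), (1, 6), (1, 7), (2, 0), (2, 1), (2, 6), (2, 7), (3, 0), (3, 1), (3, 6), (3, 7)]
Holes: [(0, 0), (0, 1), (0, 6), (0, 7), (1, 0), (1, 1), (1, 6), (1, 7), (2, 0), (2, 1), (2, 6), (2, 7), (3, 0), (3, 1), (3, 6), (3, 7)]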